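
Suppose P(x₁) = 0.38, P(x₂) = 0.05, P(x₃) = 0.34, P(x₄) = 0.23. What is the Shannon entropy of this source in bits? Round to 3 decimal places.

1.763 bits

H = −Σ pᵢ log₂ pᵢ.
−0.38·log₂(0.38) = 0.5305
−0.05·log₂(0.05) = 0.2161
−0.34·log₂(0.34) = 0.5292
−0.23·log₂(0.23) = 0.4877
Sum ≈ 1.7634 → 1.763 bits.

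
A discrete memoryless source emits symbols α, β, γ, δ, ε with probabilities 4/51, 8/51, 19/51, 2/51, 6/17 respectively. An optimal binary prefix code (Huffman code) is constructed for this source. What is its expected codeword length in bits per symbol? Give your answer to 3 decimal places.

Repeatedly combine the two least-probable nodes; the expected code length is the sum of the merged weights.
merge 2/51 + 4/51 → 2/17
merge 2/17 + 8/51 → 14/51
merge 14/51 + 6/17 → 32/51
merge 19/51 + 32/51 → 1
L = 2/17 + 14/51 + 32/51 + 1 = 103/51 ≈ 2.020 bits/symbol.

2.020 bits/symbol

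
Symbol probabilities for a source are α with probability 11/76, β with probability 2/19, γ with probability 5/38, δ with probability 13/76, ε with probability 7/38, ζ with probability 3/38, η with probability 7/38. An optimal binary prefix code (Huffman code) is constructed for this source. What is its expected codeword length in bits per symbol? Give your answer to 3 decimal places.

2.816 bits/symbol

Repeatedly combine the two least-probable nodes; the expected code length is the sum of the merged weights.
merge 3/38 + 2/19 → 7/38
merge 5/38 + 11/76 → 21/76
merge 13/76 + 7/38 → 27/76
merge 7/38 + 7/38 → 7/19
merge 21/76 + 27/76 → 12/19
merge 7/19 + 12/19 → 1
L = 7/38 + 21/76 + 27/76 + 7/19 + 12/19 + 1 = 107/38 ≈ 2.816 bits/symbol.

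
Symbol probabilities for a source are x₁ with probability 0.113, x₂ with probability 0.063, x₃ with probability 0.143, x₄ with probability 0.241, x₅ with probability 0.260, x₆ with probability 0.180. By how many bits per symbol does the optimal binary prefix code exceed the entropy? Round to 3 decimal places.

Entropy H = −Σ p log₂ p ≈ 2.4533 bits.
Huffman merges: 63/1000+113/1000→22/125; 143/1000+22/125→319/1000; 9/50+241/1000→421/1000; 13/50+319/1000→579/1000; 421/1000+579/1000→1. L = 499/200 ≈ 2.4950.
L − H = 2.4950 − 2.4533 = 0.042 bits.

0.042 bits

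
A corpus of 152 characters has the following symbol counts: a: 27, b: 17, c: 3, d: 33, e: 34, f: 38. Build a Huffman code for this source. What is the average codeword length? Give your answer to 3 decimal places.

2.441 bits/symbol

Probabilities are the counts divided by 152.
Repeatedly combine the two least-probable nodes; the expected code length is the sum of the merged weights.
merge 3/152 + 17/152 → 5/38
merge 5/38 + 27/152 → 47/152
merge 33/152 + 17/76 → 67/152
merge 1/4 + 47/152 → 85/152
merge 67/152 + 85/152 → 1
L = 5/38 + 47/152 + 67/152 + 85/152 + 1 = 371/152 ≈ 2.441 bits/symbol.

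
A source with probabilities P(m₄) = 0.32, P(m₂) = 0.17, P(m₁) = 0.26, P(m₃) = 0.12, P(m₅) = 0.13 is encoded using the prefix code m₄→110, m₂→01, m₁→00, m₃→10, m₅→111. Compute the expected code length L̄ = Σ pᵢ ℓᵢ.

L̄ = Σ pᵢ·ℓᵢ = 0.32·3 + 0.17·2 + 0.26·2 + 0.12·2 + 0.13·3 = 2.45 bits/symbol.

2.45 bits/symbol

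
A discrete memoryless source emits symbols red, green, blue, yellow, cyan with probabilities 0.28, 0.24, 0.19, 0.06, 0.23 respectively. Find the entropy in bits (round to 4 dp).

H = −Σ pᵢ log₂ pᵢ.
−0.28·log₂(0.28) = 0.5142
−0.24·log₂(0.24) = 0.4941
−0.19·log₂(0.19) = 0.4552
−0.06·log₂(0.06) = 0.2435
−0.23·log₂(0.23) = 0.4877
Sum ≈ 2.1948 → 2.1948 bits.

2.1948 bits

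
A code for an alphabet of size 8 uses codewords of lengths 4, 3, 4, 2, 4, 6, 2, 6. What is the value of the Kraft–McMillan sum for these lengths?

0.84375

With common denominator 2^6 = 64: Σ 2^(−ℓᵢ) = 4/64 + 8/64 + 4/64 + 16/64 + 4/64 + 1/64 + 16/64 + 1/64 = 54/64 = 0.84375.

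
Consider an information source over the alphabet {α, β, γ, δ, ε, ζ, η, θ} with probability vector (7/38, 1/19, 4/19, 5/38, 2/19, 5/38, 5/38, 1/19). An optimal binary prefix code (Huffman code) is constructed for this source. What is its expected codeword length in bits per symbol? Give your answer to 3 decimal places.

2.895 bits/symbol

Repeatedly combine the two least-probable nodes; the expected code length is the sum of the merged weights.
merge 1/19 + 1/19 → 2/19
merge 2/19 + 2/19 → 4/19
merge 5/38 + 5/38 → 5/19
merge 5/38 + 7/38 → 6/19
merge 4/19 + 4/19 → 8/19
merge 5/19 + 6/19 → 11/19
merge 8/19 + 11/19 → 1
L = 2/19 + 4/19 + 5/19 + 6/19 + 8/19 + 11/19 + 1 = 55/19 ≈ 2.895 bits/symbol.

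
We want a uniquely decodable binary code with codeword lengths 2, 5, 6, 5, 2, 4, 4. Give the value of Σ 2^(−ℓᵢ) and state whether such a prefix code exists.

With common denominator 2^6 = 64: Σ 2^(−ℓᵢ) = 16/64 + 2/64 + 1/64 + 2/64 + 16/64 + 4/64 + 4/64 = 45/64 = 0.703125.
Kraft's inequality requires Σ ≤ 1; here Σ = 0.703125 ≤ 1, so such a prefix code exists.

0.703125; yes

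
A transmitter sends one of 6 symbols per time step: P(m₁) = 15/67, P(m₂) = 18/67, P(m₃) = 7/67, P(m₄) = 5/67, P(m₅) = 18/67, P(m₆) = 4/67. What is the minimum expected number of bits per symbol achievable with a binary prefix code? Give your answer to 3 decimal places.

Repeatedly combine the two least-probable nodes; the expected code length is the sum of the merged weights.
merge 4/67 + 5/67 → 9/67
merge 7/67 + 9/67 → 16/67
merge 15/67 + 16/67 → 31/67
merge 18/67 + 18/67 → 36/67
merge 31/67 + 36/67 → 1
L = 9/67 + 16/67 + 31/67 + 36/67 + 1 = 159/67 ≈ 2.373 bits/symbol.

2.373 bits/symbol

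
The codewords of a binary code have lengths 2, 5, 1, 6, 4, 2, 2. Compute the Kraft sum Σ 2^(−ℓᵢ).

With common denominator 2^6 = 64: Σ 2^(−ℓᵢ) = 16/64 + 2/64 + 32/64 + 1/64 + 4/64 + 16/64 + 16/64 = 87/64 = 1.359375.

1.359375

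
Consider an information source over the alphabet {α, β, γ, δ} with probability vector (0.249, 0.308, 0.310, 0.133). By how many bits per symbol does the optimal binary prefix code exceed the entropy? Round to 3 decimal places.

0.066 bits

Entropy H = −Σ p log₂ p ≈ 1.9336 bits.
Huffman merges: 133/1000+249/1000→191/500; 77/250+31/100→309/500; 191/500+309/500→1. L = 2 ≈ 2.0000.
L − H = 2.0000 − 1.9336 = 0.066 bits.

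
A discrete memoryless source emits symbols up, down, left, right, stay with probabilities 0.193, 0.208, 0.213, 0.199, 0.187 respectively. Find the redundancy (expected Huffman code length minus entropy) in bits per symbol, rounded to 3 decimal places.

Entropy H = −Σ p log₂ p ≈ 2.3203 bits.
Huffman merges: 187/1000+193/1000→19/50; 199/1000+26/125→407/1000; 213/1000+19/50→593/1000; 407/1000+593/1000→1. L = 119/50 ≈ 2.3800.
L − H = 2.3800 − 2.3203 = 0.060 bits.

0.060 bits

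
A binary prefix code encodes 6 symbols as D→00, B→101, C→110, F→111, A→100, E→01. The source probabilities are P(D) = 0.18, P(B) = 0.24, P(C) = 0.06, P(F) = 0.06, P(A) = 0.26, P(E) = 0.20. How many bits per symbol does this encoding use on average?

2.62 bits/symbol

L̄ = Σ pᵢ·ℓᵢ = 0.18·2 + 0.24·3 + 0.06·3 + 0.06·3 + 0.26·3 + 0.20·2 = 2.62 bits/symbol.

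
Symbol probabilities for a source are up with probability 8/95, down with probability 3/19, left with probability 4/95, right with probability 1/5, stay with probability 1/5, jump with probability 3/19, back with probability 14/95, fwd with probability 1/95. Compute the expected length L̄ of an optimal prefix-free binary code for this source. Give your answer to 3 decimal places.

Repeatedly combine the two least-probable nodes; the expected code length is the sum of the merged weights.
merge 1/95 + 4/95 → 1/19
merge 1/19 + 8/95 → 13/95
merge 13/95 + 14/95 → 27/95
merge 3/19 + 3/19 → 6/19
merge 1/5 + 1/5 → 2/5
merge 27/95 + 6/19 → 3/5
merge 2/5 + 3/5 → 1
L = 1/19 + 13/95 + 27/95 + 6/19 + 2/5 + 3/5 + 1 = 53/19 ≈ 2.789 bits/symbol.

2.789 bits/symbol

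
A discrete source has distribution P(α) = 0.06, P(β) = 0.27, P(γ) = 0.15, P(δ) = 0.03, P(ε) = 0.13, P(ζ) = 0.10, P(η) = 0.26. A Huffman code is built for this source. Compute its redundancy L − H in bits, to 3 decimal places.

Entropy H = −Σ p log₂ p ≈ 2.5360 bits.
Huffman merges: 3/100+3/50→9/100; 9/100+1/10→19/100; 13/100+3/20→7/25; 19/100+13/50→9/20; 27/100+7/25→11/20; 9/20+11/20→1. L = 64/25 ≈ 2.5600.
L − H = 2.5600 − 2.5360 = 0.024 bits.

0.024 bits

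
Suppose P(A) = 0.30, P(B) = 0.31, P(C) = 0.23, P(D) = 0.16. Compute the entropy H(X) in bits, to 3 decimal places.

H = −Σ pᵢ log₂ pᵢ.
−0.30·log₂(0.30) = 0.5211
−0.31·log₂(0.31) = 0.5238
−0.23·log₂(0.23) = 0.4877
−0.16·log₂(0.16) = 0.4230
Sum ≈ 1.9556 → 1.956 bits.

1.956 bits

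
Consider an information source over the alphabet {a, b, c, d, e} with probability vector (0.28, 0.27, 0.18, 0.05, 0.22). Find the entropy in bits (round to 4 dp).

2.1662 bits

H = −Σ pᵢ log₂ pᵢ.
−0.28·log₂(0.28) = 0.5142
−0.27·log₂(0.27) = 0.5100
−0.18·log₂(0.18) = 0.4453
−0.05·log₂(0.05) = 0.2161
−0.22·log₂(0.22) = 0.4806
Sum ≈ 2.1662 → 2.1662 bits.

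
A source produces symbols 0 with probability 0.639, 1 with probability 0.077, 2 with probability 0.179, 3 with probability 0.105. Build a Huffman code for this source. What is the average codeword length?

Repeatedly combine the two least-probable nodes; the expected code length is the sum of the merged weights.
merge 77/1000 + 21/200 → 91/500
merge 179/1000 + 91/500 → 361/1000
merge 361/1000 + 639/1000 → 1
L = 91/500 + 361/1000 + 1 = 1543/1000 = 1.543 bits/symbol.

1.543 bits/symbol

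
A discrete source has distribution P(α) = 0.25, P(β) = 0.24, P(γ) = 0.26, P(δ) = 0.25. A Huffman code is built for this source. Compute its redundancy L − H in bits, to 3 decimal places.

Entropy H = −Σ p log₂ p ≈ 1.9994 bits.
Huffman merges: 6/25+1/4→49/100; 1/4+13/50→51/100; 49/100+51/100→1. L = 2 ≈ 2.0000.
L − H = 2.0000 − 1.9994 = 0.001 bits.

0.001 bits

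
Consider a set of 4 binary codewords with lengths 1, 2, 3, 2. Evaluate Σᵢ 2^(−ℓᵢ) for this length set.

1.125

With common denominator 2^3 = 8: Σ 2^(−ℓᵢ) = 4/8 + 2/8 + 1/8 + 2/8 = 9/8 = 1.125.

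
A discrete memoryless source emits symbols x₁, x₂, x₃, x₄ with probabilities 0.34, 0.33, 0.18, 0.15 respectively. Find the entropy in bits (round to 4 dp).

1.9128 bits

H = −Σ pᵢ log₂ pᵢ.
−0.34·log₂(0.34) = 0.5292
−0.33·log₂(0.33) = 0.5278
−0.18·log₂(0.18) = 0.4453
−0.15·log₂(0.15) = 0.4105
Sum ≈ 1.9128 → 1.9128 bits.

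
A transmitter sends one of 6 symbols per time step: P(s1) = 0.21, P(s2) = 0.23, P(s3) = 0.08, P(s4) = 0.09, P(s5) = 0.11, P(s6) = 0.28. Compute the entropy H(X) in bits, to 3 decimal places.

2.429 bits

H = −Σ pᵢ log₂ pᵢ.
−0.21·log₂(0.21) = 0.4728
−0.23·log₂(0.23) = 0.4877
−0.08·log₂(0.08) = 0.2915
−0.09·log₂(0.09) = 0.3127
−0.11·log₂(0.11) = 0.3503
−0.28·log₂(0.28) = 0.5142
Sum ≈ 2.4292 → 2.429 bits.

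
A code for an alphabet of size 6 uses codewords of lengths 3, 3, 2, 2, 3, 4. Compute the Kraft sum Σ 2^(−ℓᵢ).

With common denominator 2^4 = 16: Σ 2^(−ℓᵢ) = 2/16 + 2/16 + 4/16 + 4/16 + 2/16 + 1/16 = 15/16 = 0.9375.

0.9375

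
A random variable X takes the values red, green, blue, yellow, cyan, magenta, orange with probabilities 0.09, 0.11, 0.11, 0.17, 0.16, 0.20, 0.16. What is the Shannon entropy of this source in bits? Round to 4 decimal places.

2.7582 bits

H = −Σ pᵢ log₂ pᵢ.
−0.09·log₂(0.09) = 0.3127
−0.11·log₂(0.11) = 0.3503
−0.11·log₂(0.11) = 0.3503
−0.17·log₂(0.17) = 0.4346
−0.16·log₂(0.16) = 0.4230
−0.20·log₂(0.20) = 0.4644
−0.16·log₂(0.16) = 0.4230
Sum ≈ 2.7582 → 2.7582 bits.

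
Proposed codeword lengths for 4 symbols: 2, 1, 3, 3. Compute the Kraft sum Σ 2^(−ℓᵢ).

With common denominator 2^3 = 8: Σ 2^(−ℓᵢ) = 2/8 + 4/8 + 1/8 + 1/8 = 8/8 = 1.

1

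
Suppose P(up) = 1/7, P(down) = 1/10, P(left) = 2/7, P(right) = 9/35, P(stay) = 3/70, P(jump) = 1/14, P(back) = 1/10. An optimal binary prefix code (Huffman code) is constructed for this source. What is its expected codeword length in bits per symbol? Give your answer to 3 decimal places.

Repeatedly combine the two least-probable nodes; the expected code length is the sum of the merged weights.
merge 3/70 + 1/14 → 4/35
merge 1/10 + 1/10 → 1/5
merge 4/35 + 1/7 → 9/35
merge 1/5 + 9/35 → 16/35
merge 9/35 + 2/7 → 19/35
merge 16/35 + 19/35 → 1
L = 4/35 + 1/5 + 9/35 + 16/35 + 19/35 + 1 = 18/7 ≈ 2.571 bits/symbol.

2.571 bits/symbol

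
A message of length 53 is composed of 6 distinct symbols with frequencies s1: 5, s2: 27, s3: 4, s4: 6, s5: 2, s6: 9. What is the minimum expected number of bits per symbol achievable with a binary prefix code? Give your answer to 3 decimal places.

2.094 bits/symbol

Probabilities are the counts divided by 53.
Repeatedly combine the two least-probable nodes; the expected code length is the sum of the merged weights.
merge 2/53 + 4/53 → 6/53
merge 5/53 + 6/53 → 11/53
merge 6/53 + 9/53 → 15/53
merge 11/53 + 15/53 → 26/53
merge 26/53 + 27/53 → 1
L = 6/53 + 11/53 + 15/53 + 26/53 + 1 = 111/53 ≈ 2.094 bits/symbol.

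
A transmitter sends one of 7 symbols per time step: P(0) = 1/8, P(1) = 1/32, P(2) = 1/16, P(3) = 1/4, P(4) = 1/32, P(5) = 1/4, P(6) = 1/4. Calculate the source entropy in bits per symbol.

Each probability is a power of 1/2, so log₂(1/p) is an integer.
H = Σ p·log₂(1/p) = 1/8·3 + 1/32·5 + 1/16·4 + 1/4·2 + 1/32·5 + 1/4·2 + 1/4·2 = 2.4375 bits.

2.4375 bits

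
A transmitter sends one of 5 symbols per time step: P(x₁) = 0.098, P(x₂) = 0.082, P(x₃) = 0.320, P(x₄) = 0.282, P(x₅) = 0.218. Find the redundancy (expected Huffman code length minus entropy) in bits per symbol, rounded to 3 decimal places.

Entropy H = −Σ p log₂ p ≈ 2.1444 bits.
Huffman merges: 41/500+49/500→9/50; 9/50+109/500→199/500; 141/500+8/25→301/500; 199/500+301/500→1. L = 109/50 ≈ 2.1800.
L − H = 2.1800 − 2.1444 = 0.036 bits.

0.036 bits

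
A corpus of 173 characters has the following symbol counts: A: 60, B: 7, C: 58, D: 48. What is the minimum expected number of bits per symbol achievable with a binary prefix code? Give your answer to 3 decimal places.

1.971 bits/symbol

Probabilities are the counts divided by 173.
Repeatedly combine the two least-probable nodes; the expected code length is the sum of the merged weights.
merge 7/173 + 48/173 → 55/173
merge 55/173 + 58/173 → 113/173
merge 60/173 + 113/173 → 1
L = 55/173 + 113/173 + 1 = 341/173 ≈ 1.971 bits/symbol.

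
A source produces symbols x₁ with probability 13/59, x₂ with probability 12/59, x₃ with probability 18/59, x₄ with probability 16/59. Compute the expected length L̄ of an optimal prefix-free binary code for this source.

2 bits/symbol

Repeatedly combine the two least-probable nodes; the expected code length is the sum of the merged weights.
merge 12/59 + 13/59 → 25/59
merge 16/59 + 18/59 → 34/59
merge 25/59 + 34/59 → 1
L = 25/59 + 34/59 + 1 = 2 bits/symbol.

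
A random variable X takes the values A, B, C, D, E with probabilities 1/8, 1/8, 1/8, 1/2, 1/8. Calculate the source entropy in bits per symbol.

2 bits

Each probability is a power of 1/2, so log₂(1/p) is an integer.
H = Σ p·log₂(1/p) = 1/8·3 + 1/8·3 + 1/8·3 + 1/2·1 + 1/8·3 = 2 bits.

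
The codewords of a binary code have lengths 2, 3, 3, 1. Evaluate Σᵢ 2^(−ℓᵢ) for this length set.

With common denominator 2^3 = 8: Σ 2^(−ℓᵢ) = 2/8 + 1/8 + 1/8 + 4/8 = 8/8 = 1.

1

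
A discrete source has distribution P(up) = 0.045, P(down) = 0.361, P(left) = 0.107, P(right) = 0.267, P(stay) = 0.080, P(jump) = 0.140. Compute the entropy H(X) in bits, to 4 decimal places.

H = −Σ pᵢ log₂ pᵢ.
−0.045·log₂(0.045) = 0.2013
−0.361·log₂(0.361) = 0.5306
−0.107·log₂(0.107) = 0.3450
−0.267·log₂(0.267) = 0.5087
−0.080·log₂(0.080) = 0.2915
−0.140·log₂(0.140) = 0.3971
Sum ≈ 2.2743 → 2.2743 bits.

2.2743 bits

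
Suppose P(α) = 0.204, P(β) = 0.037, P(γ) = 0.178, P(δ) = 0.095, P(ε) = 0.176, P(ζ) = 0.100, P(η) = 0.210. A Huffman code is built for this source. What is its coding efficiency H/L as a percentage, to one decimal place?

Entropy H = −Σ p log₂ p ≈ 2.6558 bits.
Huffman merges: 37/1000+19/200→33/250; 1/10+33/250→29/125; 22/125+89/500→177/500; 51/250+21/100→207/500; 29/125+177/500→293/500; 207/500+293/500→1. L = 1359/500 ≈ 2.7180.
Efficiency = H/L = 2.6558/2.7180 = 97.7%.

97.7%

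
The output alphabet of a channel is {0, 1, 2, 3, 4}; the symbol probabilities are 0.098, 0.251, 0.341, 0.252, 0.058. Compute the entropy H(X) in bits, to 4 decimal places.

2.0976 bits

H = −Σ pᵢ log₂ pᵢ.
−0.098·log₂(0.098) = 0.3284
−0.251·log₂(0.251) = 0.5006
−0.341·log₂(0.341) = 0.5293
−0.252·log₂(0.252) = 0.5011
−0.058·log₂(0.058) = 0.2383
Sum ≈ 2.0976 → 2.0976 bits.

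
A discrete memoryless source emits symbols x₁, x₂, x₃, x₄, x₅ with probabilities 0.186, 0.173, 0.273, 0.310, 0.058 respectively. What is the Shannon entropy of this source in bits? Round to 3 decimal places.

H = −Σ pᵢ log₂ pᵢ.
−0.186·log₂(0.186) = 0.4514
−0.173·log₂(0.173) = 0.4379
−0.273·log₂(0.273) = 0.5113
−0.310·log₂(0.310) = 0.5238
−0.058·log₂(0.058) = 0.2383
Sum ≈ 2.1626 → 2.163 bits.

2.163 bits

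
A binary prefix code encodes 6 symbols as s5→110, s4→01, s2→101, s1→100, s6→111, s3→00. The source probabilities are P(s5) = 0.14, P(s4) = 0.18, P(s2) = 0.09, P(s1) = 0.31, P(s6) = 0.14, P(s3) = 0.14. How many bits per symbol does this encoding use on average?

2.68 bits/symbol

L̄ = Σ pᵢ·ℓᵢ = 0.14·3 + 0.18·2 + 0.09·3 + 0.31·3 + 0.14·3 + 0.14·2 = 2.68 bits/symbol.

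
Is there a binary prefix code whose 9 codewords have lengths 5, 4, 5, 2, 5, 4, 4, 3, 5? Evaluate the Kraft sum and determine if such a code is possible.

0.6875; yes

With common denominator 2^5 = 32: Σ 2^(−ℓᵢ) = 1/32 + 2/32 + 1/32 + 8/32 + 1/32 + 2/32 + 2/32 + 4/32 + 1/32 = 22/32 = 0.6875.
Kraft's inequality requires Σ ≤ 1; here Σ = 0.6875 ≤ 1, so such a prefix code exists.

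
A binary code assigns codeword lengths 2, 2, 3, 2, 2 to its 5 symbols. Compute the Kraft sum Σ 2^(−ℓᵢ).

With common denominator 2^3 = 8: Σ 2^(−ℓᵢ) = 2/8 + 2/8 + 1/8 + 2/8 + 2/8 = 9/8 = 1.125.

1.125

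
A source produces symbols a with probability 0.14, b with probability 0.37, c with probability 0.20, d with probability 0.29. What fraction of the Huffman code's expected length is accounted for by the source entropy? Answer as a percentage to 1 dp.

97.0%

Entropy H = −Σ p log₂ p ≈ 1.9101 bits.
Huffman merges: 7/50+1/5→17/50; 29/100+17/50→63/100; 37/100+63/100→1. L = 197/100 ≈ 1.9700.
Efficiency = H/L = 1.9101/1.9700 = 97.0%.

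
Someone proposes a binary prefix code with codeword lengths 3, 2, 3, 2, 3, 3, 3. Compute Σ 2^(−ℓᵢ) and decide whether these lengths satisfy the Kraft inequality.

With common denominator 2^3 = 8: Σ 2^(−ℓᵢ) = 1/8 + 2/8 + 1/8 + 2/8 + 1/8 + 1/8 + 1/8 = 9/8 = 1.125.
Kraft's inequality requires Σ ≤ 1; here Σ = 1.125 > 1, so no such prefix code exists.

1.125; no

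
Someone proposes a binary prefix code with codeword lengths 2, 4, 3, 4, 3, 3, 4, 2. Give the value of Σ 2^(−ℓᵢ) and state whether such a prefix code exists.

1.0625; no

With common denominator 2^4 = 16: Σ 2^(−ℓᵢ) = 4/16 + 1/16 + 2/16 + 1/16 + 2/16 + 2/16 + 1/16 + 4/16 = 17/16 = 1.0625.
Kraft's inequality requires Σ ≤ 1; here Σ = 1.0625 > 1, so no such prefix code exists.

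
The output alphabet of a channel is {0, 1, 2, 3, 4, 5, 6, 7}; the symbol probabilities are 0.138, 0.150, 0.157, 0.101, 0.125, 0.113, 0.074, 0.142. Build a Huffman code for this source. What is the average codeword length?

3 bits/symbol

Repeatedly combine the two least-probable nodes; the expected code length is the sum of the merged weights.
merge 37/500 + 101/1000 → 7/40
merge 113/1000 + 1/8 → 119/500
merge 69/500 + 71/500 → 7/25
merge 3/20 + 157/1000 → 307/1000
merge 7/40 + 119/500 → 413/1000
merge 7/25 + 307/1000 → 587/1000
merge 413/1000 + 587/1000 → 1
L = 7/40 + 119/500 + 7/25 + 307/1000 + 413/1000 + 587/1000 + 1 = 3 bits/symbol.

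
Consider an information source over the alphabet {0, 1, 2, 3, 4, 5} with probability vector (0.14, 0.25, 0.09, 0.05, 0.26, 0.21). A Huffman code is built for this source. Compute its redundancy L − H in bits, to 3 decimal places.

0.016 bits

Entropy H = −Σ p log₂ p ≈ 2.4040 bits.
Huffman merges: 1/20+9/100→7/50; 7/50+7/50→7/25; 21/100+1/4→23/50; 13/50+7/25→27/50; 23/50+27/50→1. L = 121/50 ≈ 2.4200.
L − H = 2.4200 − 2.4040 = 0.016 bits.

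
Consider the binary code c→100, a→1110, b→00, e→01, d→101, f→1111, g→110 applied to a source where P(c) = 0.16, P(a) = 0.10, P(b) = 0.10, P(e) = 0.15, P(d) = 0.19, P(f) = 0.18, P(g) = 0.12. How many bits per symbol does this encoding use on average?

L̄ = Σ pᵢ·ℓᵢ = 0.16·3 + 0.10·4 + 0.10·2 + 0.15·2 + 0.19·3 + 0.18·4 + 0.12·3 = 3.03 bits/symbol.

3.03 bits/symbol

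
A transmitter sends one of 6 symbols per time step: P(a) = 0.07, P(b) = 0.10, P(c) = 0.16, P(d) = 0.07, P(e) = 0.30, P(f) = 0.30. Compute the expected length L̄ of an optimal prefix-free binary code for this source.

Repeatedly combine the two least-probable nodes; the expected code length is the sum of the merged weights.
merge 7/100 + 7/100 → 7/50
merge 1/10 + 7/50 → 6/25
merge 4/25 + 6/25 → 2/5
merge 3/10 + 3/10 → 3/5
merge 2/5 + 3/5 → 1
L = 7/50 + 6/25 + 2/5 + 3/5 + 1 = 119/50 = 2.38 bits/symbol.

2.38 bits/symbol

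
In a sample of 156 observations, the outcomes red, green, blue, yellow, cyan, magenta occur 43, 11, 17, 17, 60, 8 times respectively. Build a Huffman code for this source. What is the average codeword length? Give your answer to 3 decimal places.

Probabilities are the counts divided by 156.
Repeatedly combine the two least-probable nodes; the expected code length is the sum of the merged weights.
merge 2/39 + 11/156 → 19/156
merge 17/156 + 17/156 → 17/78
merge 19/156 + 17/78 → 53/156
merge 43/156 + 53/156 → 8/13
merge 5/13 + 8/13 → 1
L = 19/156 + 17/78 + 53/156 + 8/13 + 1 = 179/78 ≈ 2.295 bits/symbol.

2.295 bits/symbol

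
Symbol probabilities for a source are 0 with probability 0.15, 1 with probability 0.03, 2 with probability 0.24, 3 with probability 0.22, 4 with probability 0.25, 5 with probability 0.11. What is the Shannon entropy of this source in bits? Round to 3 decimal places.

H = −Σ pᵢ log₂ pᵢ.
−0.15·log₂(0.15) = 0.4105
−0.03·log₂(0.03) = 0.1518
−0.24·log₂(0.24) = 0.4941
−0.22·log₂(0.22) = 0.4806
−0.25·log₂(0.25) = 0.5000
−0.11·log₂(0.11) = 0.3503
Sum ≈ 2.3873 → 2.387 bits.

2.387 bits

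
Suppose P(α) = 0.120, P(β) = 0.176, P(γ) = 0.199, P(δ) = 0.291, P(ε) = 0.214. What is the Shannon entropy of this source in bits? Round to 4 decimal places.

H = −Σ pᵢ log₂ pᵢ.
−0.120·log₂(0.120) = 0.3671
−0.176·log₂(0.176) = 0.4411
−0.199·log₂(0.199) = 0.4635
−0.291·log₂(0.291) = 0.5182
−0.214·log₂(0.214) = 0.4760
Sum ≈ 2.2659 → 2.2659 bits.

2.2659 bits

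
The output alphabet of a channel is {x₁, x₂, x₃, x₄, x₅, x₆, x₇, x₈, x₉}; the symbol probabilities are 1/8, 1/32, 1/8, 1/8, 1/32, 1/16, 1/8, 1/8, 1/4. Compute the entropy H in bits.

2.9375 bits

Each probability is a power of 1/2, so log₂(1/p) is an integer.
H = Σ p·log₂(1/p) = 1/8·3 + 1/32·5 + 1/8·3 + 1/8·3 + 1/32·5 + 1/16·4 + 1/8·3 + 1/8·3 + 1/4·2 = 2.9375 bits.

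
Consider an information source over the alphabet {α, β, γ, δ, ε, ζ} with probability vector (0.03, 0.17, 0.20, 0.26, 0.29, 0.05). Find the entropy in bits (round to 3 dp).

H = −Σ pᵢ log₂ pᵢ.
−0.03·log₂(0.03) = 0.1518
−0.17·log₂(0.17) = 0.4346
−0.20·log₂(0.20) = 0.4644
−0.26·log₂(0.26) = 0.5053
−0.29·log₂(0.29) = 0.5179
−0.05·log₂(0.05) = 0.2161
Sum ≈ 2.2900 → 2.290 bits.

2.290 bits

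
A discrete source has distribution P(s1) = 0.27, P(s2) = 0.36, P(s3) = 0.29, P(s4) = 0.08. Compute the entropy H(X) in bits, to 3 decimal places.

1.850 bits

H = −Σ pᵢ log₂ pᵢ.
−0.27·log₂(0.27) = 0.5100
−0.36·log₂(0.36) = 0.5306
−0.29·log₂(0.29) = 0.5179
−0.08·log₂(0.08) = 0.2915
Sum ≈ 1.8500 → 1.850 bits.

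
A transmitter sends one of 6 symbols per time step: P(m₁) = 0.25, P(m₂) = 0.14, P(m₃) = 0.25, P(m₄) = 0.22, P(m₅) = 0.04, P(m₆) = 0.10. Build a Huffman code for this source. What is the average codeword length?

Repeatedly combine the two least-probable nodes; the expected code length is the sum of the merged weights.
merge 1/25 + 1/10 → 7/50
merge 7/50 + 7/50 → 7/25
merge 11/50 + 1/4 → 47/100
merge 1/4 + 7/25 → 53/100
merge 47/100 + 53/100 → 1
L = 7/50 + 7/25 + 47/100 + 53/100 + 1 = 121/50 = 2.42 bits/symbol.

2.42 bits/symbol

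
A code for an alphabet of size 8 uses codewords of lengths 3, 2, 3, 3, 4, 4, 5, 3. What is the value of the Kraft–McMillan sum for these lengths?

With common denominator 2^5 = 32: Σ 2^(−ℓᵢ) = 4/32 + 8/32 + 4/32 + 4/32 + 2/32 + 2/32 + 1/32 + 4/32 = 29/32 = 0.90625.

0.90625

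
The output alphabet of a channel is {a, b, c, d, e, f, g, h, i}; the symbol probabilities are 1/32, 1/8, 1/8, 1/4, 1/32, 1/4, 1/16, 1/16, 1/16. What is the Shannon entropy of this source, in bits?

2.8125 bits

Each probability is a power of 1/2, so log₂(1/p) is an integer.
H = Σ p·log₂(1/p) = 1/32·5 + 1/8·3 + 1/8·3 + 1/4·2 + 1/32·5 + 1/4·2 + 1/16·4 + 1/16·4 + 1/16·4 = 2.8125 bits.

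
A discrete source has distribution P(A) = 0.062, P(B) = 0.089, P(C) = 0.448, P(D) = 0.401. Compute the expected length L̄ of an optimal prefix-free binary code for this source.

Repeatedly combine the two least-probable nodes; the expected code length is the sum of the merged weights.
merge 31/500 + 89/1000 → 151/1000
merge 151/1000 + 401/1000 → 69/125
merge 56/125 + 69/125 → 1
L = 151/1000 + 69/125 + 1 = 1703/1000 = 1.703 bits/symbol.

1.703 bits/symbol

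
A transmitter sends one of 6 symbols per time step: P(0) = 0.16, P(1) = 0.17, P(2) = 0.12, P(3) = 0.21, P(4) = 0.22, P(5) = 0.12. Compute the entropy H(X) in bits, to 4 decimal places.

2.5451 bits

H = −Σ pᵢ log₂ pᵢ.
−0.16·log₂(0.16) = 0.4230
−0.17·log₂(0.17) = 0.4346
−0.12·log₂(0.12) = 0.3671
−0.21·log₂(0.21) = 0.4728
−0.22·log₂(0.22) = 0.4806
−0.12·log₂(0.12) = 0.3671
Sum ≈ 2.5451 → 2.5451 bits.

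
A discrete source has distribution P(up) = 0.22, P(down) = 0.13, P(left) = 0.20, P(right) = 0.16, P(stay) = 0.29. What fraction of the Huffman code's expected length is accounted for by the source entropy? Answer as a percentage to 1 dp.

99.1%

Entropy H = −Σ p log₂ p ≈ 2.2685 bits.
Huffman merges: 13/100+4/25→29/100; 1/5+11/50→21/50; 29/100+29/100→29/50; 21/50+29/50→1. L = 229/100 ≈ 2.2900.
Efficiency = H/L = 2.2685/2.2900 = 99.1%.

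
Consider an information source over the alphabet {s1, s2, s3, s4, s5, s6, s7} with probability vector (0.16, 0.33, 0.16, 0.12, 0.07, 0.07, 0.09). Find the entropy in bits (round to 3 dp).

H = −Σ pᵢ log₂ pᵢ.
−0.16·log₂(0.16) = 0.4230
−0.33·log₂(0.33) = 0.5278
−0.16·log₂(0.16) = 0.4230
−0.12·log₂(0.12) = 0.3671
−0.07·log₂(0.07) = 0.2686
−0.07·log₂(0.07) = 0.2686
−0.09·log₂(0.09) = 0.3127
Sum ≈ 2.5907 → 2.591 bits.

2.591 bits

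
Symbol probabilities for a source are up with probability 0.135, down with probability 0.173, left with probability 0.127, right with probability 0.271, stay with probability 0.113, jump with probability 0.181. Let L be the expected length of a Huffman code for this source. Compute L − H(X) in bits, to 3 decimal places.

0.030 bits

Entropy H = −Σ p log₂ p ≈ 2.5182 bits.
Huffman merges: 113/1000+127/1000→6/25; 27/200+173/1000→77/250; 181/1000+6/25→421/1000; 271/1000+77/250→579/1000; 421/1000+579/1000→1. L = 637/250 ≈ 2.5480.
L − H = 2.5480 − 2.5182 = 0.030 bits.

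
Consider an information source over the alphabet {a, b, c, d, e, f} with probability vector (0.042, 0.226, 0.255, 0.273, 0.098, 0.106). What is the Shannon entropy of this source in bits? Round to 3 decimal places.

2.363 bits

H = −Σ pᵢ log₂ pᵢ.
−0.042·log₂(0.042) = 0.1921
−0.226·log₂(0.226) = 0.4849
−0.255·log₂(0.255) = 0.5027
−0.273·log₂(0.273) = 0.5113
−0.098·log₂(0.098) = 0.3284
−0.106·log₂(0.106) = 0.3432
Sum ≈ 2.3627 → 2.363 bits.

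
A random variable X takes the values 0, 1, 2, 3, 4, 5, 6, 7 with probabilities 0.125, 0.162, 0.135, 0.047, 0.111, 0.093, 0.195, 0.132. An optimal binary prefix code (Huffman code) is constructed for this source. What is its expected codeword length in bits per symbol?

2.945 bits/symbol

Repeatedly combine the two least-probable nodes; the expected code length is the sum of the merged weights.
merge 47/1000 + 93/1000 → 7/50
merge 111/1000 + 1/8 → 59/250
merge 33/250 + 27/200 → 267/1000
merge 7/50 + 81/500 → 151/500
merge 39/200 + 59/250 → 431/1000
merge 267/1000 + 151/500 → 569/1000
merge 431/1000 + 569/1000 → 1
L = 7/50 + 59/250 + 267/1000 + 151/500 + 431/1000 + 569/1000 + 1 = 589/200 = 2.945 bits/symbol.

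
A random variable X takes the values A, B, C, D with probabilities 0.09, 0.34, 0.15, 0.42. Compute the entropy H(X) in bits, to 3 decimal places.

1.778 bits

H = −Σ pᵢ log₂ pᵢ.
−0.09·log₂(0.09) = 0.3127
−0.34·log₂(0.34) = 0.5292
−0.15·log₂(0.15) = 0.4105
−0.42·log₂(0.42) = 0.5256
Sum ≈ 1.7780 → 1.778 bits.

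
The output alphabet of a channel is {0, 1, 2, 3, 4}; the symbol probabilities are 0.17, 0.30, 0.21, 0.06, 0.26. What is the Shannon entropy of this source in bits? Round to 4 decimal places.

2.1773 bits

H = −Σ pᵢ log₂ pᵢ.
−0.17·log₂(0.17) = 0.4346
−0.30·log₂(0.30) = 0.5211
−0.21·log₂(0.21) = 0.4728
−0.06·log₂(0.06) = 0.2435
−0.26·log₂(0.26) = 0.5053
Sum ≈ 2.1773 → 2.1773 bits.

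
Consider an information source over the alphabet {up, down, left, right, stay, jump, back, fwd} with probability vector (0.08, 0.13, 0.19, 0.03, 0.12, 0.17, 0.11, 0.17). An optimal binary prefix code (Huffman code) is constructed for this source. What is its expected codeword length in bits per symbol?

Repeatedly combine the two least-probable nodes; the expected code length is the sum of the merged weights.
merge 3/100 + 2/25 → 11/100
merge 11/100 + 11/100 → 11/50
merge 3/25 + 13/100 → 1/4
merge 17/100 + 17/100 → 17/50
merge 19/100 + 11/50 → 41/100
merge 1/4 + 17/50 → 59/100
merge 41/100 + 59/100 → 1
L = 11/100 + 11/50 + 1/4 + 17/50 + 41/100 + 59/100 + 1 = 73/25 = 2.92 bits/symbol.

2.92 bits/symbol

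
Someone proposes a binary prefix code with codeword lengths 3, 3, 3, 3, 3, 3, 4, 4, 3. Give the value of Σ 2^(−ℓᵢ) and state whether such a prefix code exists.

With common denominator 2^4 = 16: Σ 2^(−ℓᵢ) = 2/16 + 2/16 + 2/16 + 2/16 + 2/16 + 2/16 + 1/16 + 1/16 + 2/16 = 16/16 = 1.
Kraft's inequality requires Σ ≤ 1; here Σ = 1 ≤ 1, so such a prefix code exists.

1; yes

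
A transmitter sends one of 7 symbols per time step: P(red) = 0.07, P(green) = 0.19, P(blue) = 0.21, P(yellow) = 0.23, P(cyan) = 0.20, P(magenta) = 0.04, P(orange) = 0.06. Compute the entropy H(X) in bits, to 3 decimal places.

2.578 bits

H = −Σ pᵢ log₂ pᵢ.
−0.07·log₂(0.07) = 0.2686
−0.19·log₂(0.19) = 0.4552
−0.21·log₂(0.21) = 0.4728
−0.23·log₂(0.23) = 0.4877
−0.20·log₂(0.20) = 0.4644
−0.04·log₂(0.04) = 0.1858
−0.06·log₂(0.06) = 0.2435
Sum ≈ 2.5779 → 2.578 bits.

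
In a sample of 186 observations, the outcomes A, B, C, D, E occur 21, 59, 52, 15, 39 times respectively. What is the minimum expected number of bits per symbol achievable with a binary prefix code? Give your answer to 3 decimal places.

Probabilities are the counts divided by 186.
Repeatedly combine the two least-probable nodes; the expected code length is the sum of the merged weights.
merge 5/62 + 7/62 → 6/31
merge 6/31 + 13/62 → 25/62
merge 26/93 + 59/186 → 37/62
merge 25/62 + 37/62 → 1
L = 6/31 + 25/62 + 37/62 + 1 = 68/31 ≈ 2.194 bits/symbol.

2.194 bits/symbol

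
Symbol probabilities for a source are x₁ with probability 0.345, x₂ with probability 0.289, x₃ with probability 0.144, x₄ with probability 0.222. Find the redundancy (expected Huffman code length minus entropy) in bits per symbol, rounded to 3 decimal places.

0.068 bits

Entropy H = −Σ p log₂ p ≈ 1.9319 bits.
Huffman merges: 18/125+111/500→183/500; 289/1000+69/200→317/500; 183/500+317/500→1. L = 2 ≈ 2.0000.
L − H = 2.0000 − 1.9319 = 0.068 bits.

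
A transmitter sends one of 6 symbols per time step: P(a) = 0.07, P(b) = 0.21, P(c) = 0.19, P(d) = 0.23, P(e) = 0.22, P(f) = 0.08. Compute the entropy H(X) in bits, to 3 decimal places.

2.456 bits

H = −Σ pᵢ log₂ pᵢ.
−0.07·log₂(0.07) = 0.2686
−0.21·log₂(0.21) = 0.4728
−0.19·log₂(0.19) = 0.4552
−0.23·log₂(0.23) = 0.4877
−0.22·log₂(0.22) = 0.4806
−0.08·log₂(0.08) = 0.2915
Sum ≈ 2.4564 → 2.456 bits.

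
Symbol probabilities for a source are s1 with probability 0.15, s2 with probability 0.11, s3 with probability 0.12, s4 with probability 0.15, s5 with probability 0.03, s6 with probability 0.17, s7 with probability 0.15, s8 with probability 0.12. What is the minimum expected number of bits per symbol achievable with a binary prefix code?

2.97 bits/symbol

Repeatedly combine the two least-probable nodes; the expected code length is the sum of the merged weights.
merge 3/100 + 11/100 → 7/50
merge 3/25 + 3/25 → 6/25
merge 7/50 + 3/20 → 29/100
merge 3/20 + 3/20 → 3/10
merge 17/100 + 6/25 → 41/100
merge 29/100 + 3/10 → 59/100
merge 41/100 + 59/100 → 1
L = 7/50 + 6/25 + 29/100 + 3/10 + 41/100 + 59/100 + 1 = 297/100 = 2.97 bits/symbol.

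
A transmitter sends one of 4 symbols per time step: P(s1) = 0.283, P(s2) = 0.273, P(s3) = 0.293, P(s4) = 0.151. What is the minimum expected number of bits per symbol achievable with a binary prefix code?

Repeatedly combine the two least-probable nodes; the expected code length is the sum of the merged weights.
merge 151/1000 + 273/1000 → 53/125
merge 283/1000 + 293/1000 → 72/125
merge 53/125 + 72/125 → 1
L = 53/125 + 72/125 + 1 = 2 bits/symbol.

2 bits/symbol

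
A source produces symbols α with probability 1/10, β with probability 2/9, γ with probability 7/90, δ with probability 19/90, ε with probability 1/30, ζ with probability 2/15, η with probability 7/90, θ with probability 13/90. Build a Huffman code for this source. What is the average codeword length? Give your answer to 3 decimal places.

Repeatedly combine the two least-probable nodes; the expected code length is the sum of the merged weights.
merge 1/30 + 7/90 → 1/9
merge 7/90 + 1/10 → 8/45
merge 1/9 + 2/15 → 11/45
merge 13/90 + 8/45 → 29/90
merge 19/90 + 2/9 → 13/30
merge 11/45 + 29/90 → 17/30
merge 13/30 + 17/30 → 1
L = 1/9 + 8/45 + 11/45 + 29/90 + 13/30 + 17/30 + 1 = 257/90 ≈ 2.856 bits/symbol.

2.856 bits/symbol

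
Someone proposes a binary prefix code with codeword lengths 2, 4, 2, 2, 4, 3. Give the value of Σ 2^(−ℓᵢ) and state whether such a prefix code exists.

With common denominator 2^4 = 16: Σ 2^(−ℓᵢ) = 4/16 + 1/16 + 4/16 + 4/16 + 1/16 + 2/16 = 16/16 = 1.
Kraft's inequality requires Σ ≤ 1; here Σ = 1 ≤ 1, so such a prefix code exists.

1; yes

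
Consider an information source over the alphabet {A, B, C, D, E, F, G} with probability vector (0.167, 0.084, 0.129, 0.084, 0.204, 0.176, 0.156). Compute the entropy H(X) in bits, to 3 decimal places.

2.740 bits

H = −Σ pᵢ log₂ pᵢ.
−0.167·log₂(0.167) = 0.4312
−0.084·log₂(0.084) = 0.3002
−0.129·log₂(0.129) = 0.3811
−0.084·log₂(0.084) = 0.3002
−0.204·log₂(0.204) = 0.4678
−0.176·log₂(0.176) = 0.4411
−0.156·log₂(0.156) = 0.4181
Sum ≈ 2.7398 → 2.740 bits.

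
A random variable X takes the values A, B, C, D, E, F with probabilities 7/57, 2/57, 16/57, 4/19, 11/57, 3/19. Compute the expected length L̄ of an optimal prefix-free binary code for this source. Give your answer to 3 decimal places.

2.474 bits/symbol

Repeatedly combine the two least-probable nodes; the expected code length is the sum of the merged weights.
merge 2/57 + 7/57 → 3/19
merge 3/19 + 3/19 → 6/19
merge 11/57 + 4/19 → 23/57
merge 16/57 + 6/19 → 34/57
merge 23/57 + 34/57 → 1
L = 3/19 + 6/19 + 23/57 + 34/57 + 1 = 47/19 ≈ 2.474 bits/symbol.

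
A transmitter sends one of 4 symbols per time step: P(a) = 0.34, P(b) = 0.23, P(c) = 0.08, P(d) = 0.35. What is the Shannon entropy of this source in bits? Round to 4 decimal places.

H = −Σ pᵢ log₂ pᵢ.
−0.34·log₂(0.34) = 0.5292
−0.23·log₂(0.23) = 0.4877
−0.08·log₂(0.08) = 0.2915
−0.35·log₂(0.35) = 0.5301
Sum ≈ 1.8385 → 1.8385 bits.

1.8385 bits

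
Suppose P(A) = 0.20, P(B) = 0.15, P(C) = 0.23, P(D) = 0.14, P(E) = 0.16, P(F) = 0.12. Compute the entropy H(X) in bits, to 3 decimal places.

H = −Σ pᵢ log₂ pᵢ.
−0.20·log₂(0.20) = 0.4644
−0.15·log₂(0.15) = 0.4105
−0.23·log₂(0.23) = 0.4877
−0.14·log₂(0.14) = 0.3971
−0.16·log₂(0.16) = 0.4230
−0.12·log₂(0.12) = 0.3671
Sum ≈ 2.5498 → 2.550 bits.

2.550 bits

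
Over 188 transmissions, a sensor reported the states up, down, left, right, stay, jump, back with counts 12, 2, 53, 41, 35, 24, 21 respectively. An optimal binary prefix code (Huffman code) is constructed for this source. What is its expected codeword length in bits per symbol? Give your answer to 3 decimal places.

Probabilities are the counts divided by 188.
Repeatedly combine the two least-probable nodes; the expected code length is the sum of the merged weights.
merge 1/94 + 3/47 → 7/94
merge 7/94 + 21/188 → 35/188
merge 6/47 + 35/188 → 59/188
merge 35/188 + 41/188 → 19/47
merge 53/188 + 59/188 → 28/47
merge 19/47 + 28/47 → 1
L = 7/94 + 35/188 + 59/188 + 19/47 + 28/47 + 1 = 121/47 ≈ 2.574 bits/symbol.

2.574 bits/symbol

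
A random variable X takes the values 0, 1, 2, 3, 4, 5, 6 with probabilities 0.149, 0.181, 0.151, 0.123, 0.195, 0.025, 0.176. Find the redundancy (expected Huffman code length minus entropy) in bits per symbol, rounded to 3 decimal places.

Entropy H = −Σ p log₂ p ≈ 2.6733 bits.
Huffman merges: 1/40+123/1000→37/250; 37/250+149/1000→297/1000; 151/1000+22/125→327/1000; 181/1000+39/200→47/125; 297/1000+327/1000→78/125; 47/125+78/125→1. L = 693/250 ≈ 2.7720.
L − H = 2.7720 − 2.6733 = 0.099 bits.

0.099 bits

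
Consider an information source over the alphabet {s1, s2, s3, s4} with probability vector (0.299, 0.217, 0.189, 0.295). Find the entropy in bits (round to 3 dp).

H = −Σ pᵢ log₂ pᵢ.
−0.299·log₂(0.299) = 0.5208
−0.217·log₂(0.217) = 0.4783
−0.189·log₂(0.189) = 0.4543
−0.295·log₂(0.295) = 0.5196
Sum ≈ 1.9729 → 1.973 bits.

1.973 bits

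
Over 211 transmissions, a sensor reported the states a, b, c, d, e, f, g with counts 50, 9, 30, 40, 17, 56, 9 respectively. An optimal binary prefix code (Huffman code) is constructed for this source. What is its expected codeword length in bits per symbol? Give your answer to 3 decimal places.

Probabilities are the counts divided by 211.
Repeatedly combine the two least-probable nodes; the expected code length is the sum of the merged weights.
merge 9/211 + 9/211 → 18/211
merge 17/211 + 18/211 → 35/211
merge 30/211 + 35/211 → 65/211
merge 40/211 + 50/211 → 90/211
merge 56/211 + 65/211 → 121/211
merge 90/211 + 121/211 → 1
L = 18/211 + 35/211 + 65/211 + 90/211 + 121/211 + 1 = 540/211 ≈ 2.559 bits/symbol.

2.559 bits/symbol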